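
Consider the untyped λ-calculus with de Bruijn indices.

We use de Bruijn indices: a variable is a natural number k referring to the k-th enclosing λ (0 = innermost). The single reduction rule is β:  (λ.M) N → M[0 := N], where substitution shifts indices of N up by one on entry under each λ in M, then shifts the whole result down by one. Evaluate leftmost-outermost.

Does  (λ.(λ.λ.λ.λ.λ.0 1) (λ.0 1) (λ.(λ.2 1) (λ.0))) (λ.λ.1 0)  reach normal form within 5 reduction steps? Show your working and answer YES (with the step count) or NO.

  start: (λ.(λ.λ.λ.λ.λ.0 1) (λ.0 1) (λ.(λ.2 1) (λ.0))) (λ.λ.1 0)
  [1] (λ.λ.λ.λ.λ.0 1) (λ.0 (λ.λ.1 0)) (λ.(λ.(λ.λ.1 0) 1) (λ.0))
  [2] (λ.λ.λ.λ.0 1) (λ.(λ.(λ.λ.1 0) 1) (λ.0))
  [3] λ.λ.λ.0 1

Answer: YES — reaches normal form λ.λ.λ.0 1 in 3 ≤ 5 steps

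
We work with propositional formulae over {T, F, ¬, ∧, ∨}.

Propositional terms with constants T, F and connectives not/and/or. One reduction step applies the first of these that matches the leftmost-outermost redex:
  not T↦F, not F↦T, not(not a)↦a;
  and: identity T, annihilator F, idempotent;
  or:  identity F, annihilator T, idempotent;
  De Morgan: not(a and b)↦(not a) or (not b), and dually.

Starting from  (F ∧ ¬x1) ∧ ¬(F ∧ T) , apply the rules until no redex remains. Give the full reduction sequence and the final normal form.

  start: (F ∧ ¬x1) ∧ ¬(F ∧ T)
  [1] F ∧ ¬(F ∧ T)
  [2] F

Answer: normal form = F  (in 2 steps)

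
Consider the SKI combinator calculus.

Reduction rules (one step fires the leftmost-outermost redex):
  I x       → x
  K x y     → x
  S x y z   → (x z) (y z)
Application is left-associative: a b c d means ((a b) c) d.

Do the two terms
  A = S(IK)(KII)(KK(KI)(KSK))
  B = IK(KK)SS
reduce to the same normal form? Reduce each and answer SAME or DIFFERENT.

Term A:
  start: S(IK)(KII)(KK(KI)(KSK))
  [1] IK(KK(KI)(KSK))(KII(KK(KI)(KSK)))
  [2] K(KK(KI)(KSK))(KII(KK(KI)(KSK)))
  [3] KK(KI)(KSK)
  [4] K(KSK)
  [5] KS

Term B:
  start: IK(KK)SS
  [1] K(KK)SS
  [2] KKS
  [3] K

Answer: DIFFERENT — A ⇓ KS, B ⇓ K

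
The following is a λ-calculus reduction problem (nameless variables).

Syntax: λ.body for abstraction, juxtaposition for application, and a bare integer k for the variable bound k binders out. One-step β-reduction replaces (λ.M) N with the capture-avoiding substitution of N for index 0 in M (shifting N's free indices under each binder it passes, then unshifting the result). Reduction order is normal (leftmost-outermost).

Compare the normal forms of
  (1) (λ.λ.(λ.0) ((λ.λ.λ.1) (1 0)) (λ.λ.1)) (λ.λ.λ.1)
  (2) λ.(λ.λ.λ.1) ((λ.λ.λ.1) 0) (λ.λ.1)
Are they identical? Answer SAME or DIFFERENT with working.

Answer: SAME — A ⇓ λ.λ.λ.λ.1, B ⇓ λ.λ.λ.λ.1

Reduction:
Term A:
  start: (λ.λ.(λ.0) ((λ.λ.λ.1) (1 0)) (λ.λ.1)) (λ.λ.λ.1)
  step 1: λ.(λ.0) ((λ.λ.λ.1) ((λ.λ.λ.1) 0)) (λ.λ.1)
  step 2: λ.(λ.λ.λ.1) ((λ.λ.λ.1) 0) (λ.λ.1)
  step 3: λ.(λ.λ.1) (λ.λ.1)
  step 4: λ.λ.λ.λ.1

Term B:
  start: λ.(λ.λ.λ.1) ((λ.λ.λ.1) 0) (λ.λ.1)
  step 1: λ.(λ.λ.1) (λ.λ.1)
  step 2: λ.λ.λ.λ.1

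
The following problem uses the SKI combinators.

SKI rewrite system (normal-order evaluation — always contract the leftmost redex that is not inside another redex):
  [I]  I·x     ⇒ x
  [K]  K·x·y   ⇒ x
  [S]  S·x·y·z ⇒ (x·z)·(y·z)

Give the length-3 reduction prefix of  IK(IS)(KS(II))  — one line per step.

Answer: after 3 steps: S

Working:
  start: IK(IS)(KS(II))
  →1  K(IS)(KS(II))
  →2  IS
  →3  S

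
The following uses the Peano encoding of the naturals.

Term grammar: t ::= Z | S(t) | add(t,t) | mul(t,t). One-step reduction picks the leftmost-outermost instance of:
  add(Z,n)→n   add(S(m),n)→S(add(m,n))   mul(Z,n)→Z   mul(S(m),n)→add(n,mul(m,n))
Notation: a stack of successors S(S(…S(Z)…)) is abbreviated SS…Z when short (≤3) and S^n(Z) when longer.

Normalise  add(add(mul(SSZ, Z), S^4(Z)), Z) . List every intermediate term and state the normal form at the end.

Answer: normal form = S^4(Z)  (in 11 steps)

Derivation:
  start: add(add(mul(SSZ, Z), S^4(Z)), Z)
  [1] add(add(add(Z, mul(SZ, Z)), S^4(Z)), Z)
  [2] add(add(mul(SZ, Z), S^4(Z)), Z)
  [3] add(add(add(Z, mul(Z, Z)), S^4(Z)), Z)
  [4] add(add(mul(Z, Z), S^4(Z)), Z)
  [5] add(add(Z, S^4(Z)), Z)
  [6] add(S^4(Z), Z)
  [7] S(add(SSSZ, Z))
  [8] S(S(add(SSZ, Z)))
  [9] S(S(S(add(SZ, Z))))
  [10] S(S(S(S(add(Z, Z)))))
  [11] S^4(Z)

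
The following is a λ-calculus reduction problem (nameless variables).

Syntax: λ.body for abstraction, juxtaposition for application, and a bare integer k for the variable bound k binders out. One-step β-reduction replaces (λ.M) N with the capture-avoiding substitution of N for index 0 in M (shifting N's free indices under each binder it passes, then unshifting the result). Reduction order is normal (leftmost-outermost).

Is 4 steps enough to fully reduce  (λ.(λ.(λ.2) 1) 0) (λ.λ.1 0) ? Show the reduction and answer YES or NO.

  start: (λ.(λ.(λ.2) 1) 0) (λ.λ.1 0)
  →1  (λ.(λ.λ.λ.1 0) (λ.λ.1 0)) (λ.λ.1 0)
  →2  (λ.λ.λ.1 0) (λ.λ.1 0)
  →3  λ.λ.1 0

Answer: YES — reaches normal form λ.λ.1 0 in 3 ≤ 4 steps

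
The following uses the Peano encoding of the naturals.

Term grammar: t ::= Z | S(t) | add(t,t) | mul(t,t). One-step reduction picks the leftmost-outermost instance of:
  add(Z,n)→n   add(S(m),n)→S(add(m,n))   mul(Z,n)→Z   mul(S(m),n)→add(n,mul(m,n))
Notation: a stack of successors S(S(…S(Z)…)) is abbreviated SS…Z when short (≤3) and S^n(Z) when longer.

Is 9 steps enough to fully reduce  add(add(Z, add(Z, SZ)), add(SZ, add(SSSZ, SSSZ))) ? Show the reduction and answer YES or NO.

  start: add(add(Z, add(Z, SZ)), add(SZ, add(SSSZ, SSSZ)))
  →1  add(add(Z, SZ), add(SZ, add(SSSZ, SSSZ)))
  →2  add(SZ, add(SZ, add(SSSZ, SSSZ)))
  →3  S(add(Z, add(SZ, add(SSSZ, SSSZ))))
  →4  S(add(SZ, add(SSSZ, SSSZ)))
  →5  S(S(add(Z, add(SSSZ, SSSZ))))
  →6  S(S(add(SSSZ, SSSZ)))
  →7  S(S(S(add(SSZ, SSSZ))))
  →8  S(S(S(S(add(SZ, SSSZ)))))
  →9  S(S(S(S(S(add(Z, SSSZ))))))

Answer: NO — after 9 steps the term is S(S(S(S(S(add(Z, SSSZ)))))), not yet normal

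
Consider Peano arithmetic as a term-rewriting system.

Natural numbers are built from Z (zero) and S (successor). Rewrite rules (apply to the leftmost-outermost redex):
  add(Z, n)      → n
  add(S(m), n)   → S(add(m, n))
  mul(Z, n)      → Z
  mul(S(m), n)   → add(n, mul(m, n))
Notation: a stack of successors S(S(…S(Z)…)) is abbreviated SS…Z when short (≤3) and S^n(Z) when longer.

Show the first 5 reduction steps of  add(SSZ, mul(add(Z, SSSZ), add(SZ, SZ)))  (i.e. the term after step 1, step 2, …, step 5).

Answer: after 5 steps: S(S(add(add(SZ, SZ), mul(SSZ, add(SZ, SZ)))))

Working:
  start: add(SSZ, mul(add(Z, SSSZ), add(SZ, SZ)))
  →1  S(add(SZ, mul(add(Z, SSSZ), add(SZ, SZ))))
  →2  S(S(add(Z, mul(add(Z, SSSZ), add(SZ, SZ)))))
  →3  S(S(mul(add(Z, SSSZ), add(SZ, SZ))))
  →4  S(S(mul(SSSZ, add(SZ, SZ))))
  →5  S(S(add(add(SZ, SZ), mul(SSZ, add(SZ, SZ)))))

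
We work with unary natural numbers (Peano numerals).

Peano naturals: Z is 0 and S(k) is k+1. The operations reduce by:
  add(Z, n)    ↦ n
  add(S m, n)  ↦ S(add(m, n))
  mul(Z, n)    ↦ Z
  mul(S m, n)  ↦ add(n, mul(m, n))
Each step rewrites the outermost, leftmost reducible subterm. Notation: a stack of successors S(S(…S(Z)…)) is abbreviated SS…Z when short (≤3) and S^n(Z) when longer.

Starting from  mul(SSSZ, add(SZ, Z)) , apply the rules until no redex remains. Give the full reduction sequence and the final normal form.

  start: mul(SSSZ, add(SZ, Z))
  step 1: add(add(SZ, Z), mul(SSZ, add(SZ, Z)))
  step 2: add(S(add(Z, Z)), mul(SSZ, add(SZ, Z)))
  step 3: S(add(add(Z, Z), mul(SSZ, add(SZ, Z))))
  step 4: S(add(Z, mul(SSZ, add(SZ, Z))))
  step 5: S(mul(SSZ, add(SZ, Z)))
  step 6: S(add(add(SZ, Z), mul(SZ, add(SZ, Z))))
  step 7: S(add(S(add(Z, Z)), mul(SZ, add(SZ, Z))))
  step 8: S(S(add(add(Z, Z), mul(SZ, add(SZ, Z)))))
  step 9: S(S(add(Z, mul(SZ, add(SZ, Z)))))
  step 10: S(S(mul(SZ, add(SZ, Z))))
  step 11: S(S(add(add(SZ, Z), mul(Z, add(SZ, Z)))))
  step 12: S(S(add(S(add(Z, Z)), mul(Z, add(SZ, Z)))))
  step 13: S(S(S(add(add(Z, Z), mul(Z, add(SZ, Z))))))
  step 14: S(S(S(add(Z, mul(Z, add(SZ, Z))))))
  step 15: S(S(S(mul(Z, add(SZ, Z)))))
  step 16: SSSZ

Answer: normal form = SSSZ  (in 16 steps)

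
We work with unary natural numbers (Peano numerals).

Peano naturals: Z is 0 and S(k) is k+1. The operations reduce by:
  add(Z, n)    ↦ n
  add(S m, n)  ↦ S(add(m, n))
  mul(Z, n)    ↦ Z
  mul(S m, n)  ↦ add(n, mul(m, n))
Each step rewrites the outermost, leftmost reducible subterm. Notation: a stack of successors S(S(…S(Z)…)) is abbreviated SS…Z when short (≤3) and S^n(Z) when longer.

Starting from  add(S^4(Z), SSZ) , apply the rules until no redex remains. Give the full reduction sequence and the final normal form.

  start: add(S^4(Z), SSZ)
  →1  S(add(SSSZ, SSZ))
  →2  S(S(add(SSZ, SSZ)))
  →3  S(S(S(add(SZ, SSZ))))
  →4  S(S(S(S(add(Z, SSZ)))))
  →5  S^6(Z)

Answer: normal form = S^6(Z)  (in 5 steps)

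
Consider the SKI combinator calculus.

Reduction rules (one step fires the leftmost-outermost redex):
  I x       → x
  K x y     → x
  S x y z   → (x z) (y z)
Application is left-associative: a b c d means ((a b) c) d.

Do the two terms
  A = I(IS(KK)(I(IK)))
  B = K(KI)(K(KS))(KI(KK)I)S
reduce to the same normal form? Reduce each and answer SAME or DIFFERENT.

Answer: DIFFERENT — A ⇓ S(KK)K, B ⇓ S

Working:
Term A:
  start: I(IS(KK)(I(IK)))
  step 1: IS(KK)(I(IK))
  step 2: S(KK)(I(IK))
  step 3: S(KK)(IK)
  step 4: S(KK)K

Term B:
  start: K(KI)(K(KS))(KI(KK)I)S
  step 1: KI(KI(KK)I)S
  step 2: IS
  step 3: S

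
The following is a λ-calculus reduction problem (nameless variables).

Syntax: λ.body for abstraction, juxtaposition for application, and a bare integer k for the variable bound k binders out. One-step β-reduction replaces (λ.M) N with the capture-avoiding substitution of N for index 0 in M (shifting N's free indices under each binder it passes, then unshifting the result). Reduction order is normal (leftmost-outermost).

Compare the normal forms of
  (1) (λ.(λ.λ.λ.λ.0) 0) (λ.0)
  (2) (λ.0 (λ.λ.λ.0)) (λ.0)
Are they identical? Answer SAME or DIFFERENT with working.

Answer: SAME — A ⇓ λ.λ.λ.0, B ⇓ λ.λ.λ.0

Derivation:
Term A:
  start: (λ.(λ.λ.λ.λ.0) 0) (λ.0)
  [1] (λ.λ.λ.λ.0) (λ.0)
  [2] λ.λ.λ.0

Term B:
  start: (λ.0 (λ.λ.λ.0)) (λ.0)
  [1] (λ.0) (λ.λ.λ.0)
  [2] λ.λ.λ.0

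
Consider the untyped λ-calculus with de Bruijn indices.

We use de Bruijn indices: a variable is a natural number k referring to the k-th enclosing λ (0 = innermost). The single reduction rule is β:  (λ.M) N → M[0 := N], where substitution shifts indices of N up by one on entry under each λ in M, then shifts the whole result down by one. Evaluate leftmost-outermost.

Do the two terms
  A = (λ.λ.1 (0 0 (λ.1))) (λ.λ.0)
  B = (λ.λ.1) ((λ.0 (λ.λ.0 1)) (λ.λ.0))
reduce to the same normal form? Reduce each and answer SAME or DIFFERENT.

Answer: SAME — A ⇓ λ.λ.0, B ⇓ λ.λ.0

Reduction:
Term A:
  start: (λ.λ.1 (0 0 (λ.1))) (λ.λ.0)
  →1  λ.(λ.λ.0) (0 0 (λ.1))
  →2  λ.λ.0

Term B:
  start: (λ.λ.1) ((λ.0 (λ.λ.0 1)) (λ.λ.0))
  →1  λ.(λ.0 (λ.λ.0 1)) (λ.λ.0)
  →2  λ.(λ.λ.0) (λ.λ.0 1)
  →3  λ.λ.0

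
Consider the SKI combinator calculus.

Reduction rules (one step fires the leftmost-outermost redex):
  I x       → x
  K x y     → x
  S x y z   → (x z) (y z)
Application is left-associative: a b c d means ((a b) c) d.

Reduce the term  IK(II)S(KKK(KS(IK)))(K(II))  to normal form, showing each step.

  start: IK(II)S(KKK(KS(IK)))(K(II))
  →1  K(II)S(KKK(KS(IK)))(K(II))
  →2  II(KKK(KS(IK)))(K(II))
  →3  I(KKK(KS(IK)))(K(II))
  →4  KKK(KS(IK))(K(II))
  →5  K(KS(IK))(K(II))
  →6  KS(IK)
  →7  S

Answer: normal form = S  (in 7 steps)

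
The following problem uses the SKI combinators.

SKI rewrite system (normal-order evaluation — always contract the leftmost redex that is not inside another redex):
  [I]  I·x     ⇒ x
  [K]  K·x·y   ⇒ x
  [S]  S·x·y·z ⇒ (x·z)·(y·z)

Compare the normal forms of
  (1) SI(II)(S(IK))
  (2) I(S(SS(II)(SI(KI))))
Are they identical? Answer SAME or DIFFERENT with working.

Term A:
  start: SI(II)(S(IK))
  →1  I(S(IK))(II(S(IK)))
  →2  S(IK)(II(S(IK)))
  →3  SK(II(S(IK)))
  →4  SK(I(S(IK)))
  →5  SK(S(IK))
  →6  SK(SK)

Term B:
  start: I(S(SS(II)(SI(KI))))
  →1  S(SS(II)(SI(KI)))
  →2  S(S(SI(KI))(II(SI(KI))))
  →3  S(S(SI(KI))(I(SI(KI))))
  →4  S(S(SI(KI))(SI(KI)))

Answer: DIFFERENT — A ⇓ SK(SK), B ⇓ S(S(SI(KI))(SI(KI)))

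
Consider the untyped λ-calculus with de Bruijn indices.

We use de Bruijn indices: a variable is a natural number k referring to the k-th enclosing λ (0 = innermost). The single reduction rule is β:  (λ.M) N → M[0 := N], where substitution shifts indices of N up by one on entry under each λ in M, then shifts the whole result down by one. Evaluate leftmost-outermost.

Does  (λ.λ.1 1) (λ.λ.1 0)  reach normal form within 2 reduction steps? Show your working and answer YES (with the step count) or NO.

Answer: NO — after 2 steps the term is λ.λ.(λ.λ.1 0) 0, not yet normal

Reduction:
  start: (λ.λ.1 1) (λ.λ.1 0)
  step 1: λ.(λ.λ.1 0) (λ.λ.1 0)
  step 2: λ.λ.(λ.λ.1 0) 0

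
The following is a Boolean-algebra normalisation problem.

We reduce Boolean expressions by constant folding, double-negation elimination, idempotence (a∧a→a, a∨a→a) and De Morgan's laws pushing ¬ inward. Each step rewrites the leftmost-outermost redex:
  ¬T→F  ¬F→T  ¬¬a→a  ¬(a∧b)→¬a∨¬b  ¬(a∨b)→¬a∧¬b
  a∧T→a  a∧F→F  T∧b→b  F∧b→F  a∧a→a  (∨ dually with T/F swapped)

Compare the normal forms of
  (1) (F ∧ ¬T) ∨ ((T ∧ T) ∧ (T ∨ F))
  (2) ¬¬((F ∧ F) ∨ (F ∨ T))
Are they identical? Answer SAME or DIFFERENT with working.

Term A:
  start: (F ∧ ¬T) ∨ ((T ∧ T) ∧ (T ∨ F))
  step 1: F ∨ ((T ∧ T) ∧ (T ∨ F))
  step 2: (T ∧ T) ∧ (T ∨ F)
  step 3: T ∧ (T ∨ F)
  step 4: T ∨ F
  step 5: T

Term B:
  start: ¬¬((F ∧ F) ∨ (F ∨ T))
  step 1: (F ∧ F) ∨ (F ∨ T)
  step 2: F ∨ (F ∨ T)
  step 3: F ∨ T
  step 4: T

Answer: SAME — A ⇓ T, B ⇓ T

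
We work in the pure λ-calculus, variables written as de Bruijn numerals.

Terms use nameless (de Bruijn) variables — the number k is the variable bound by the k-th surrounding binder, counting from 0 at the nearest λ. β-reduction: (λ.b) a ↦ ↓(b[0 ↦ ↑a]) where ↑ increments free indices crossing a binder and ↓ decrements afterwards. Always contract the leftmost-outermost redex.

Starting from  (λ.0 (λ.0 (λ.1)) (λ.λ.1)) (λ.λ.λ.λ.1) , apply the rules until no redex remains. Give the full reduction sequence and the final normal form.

Answer: normal form = λ.λ.1  (in 3 steps)

Reduction:
  start: (λ.0 (λ.0 (λ.1)) (λ.λ.1)) (λ.λ.λ.λ.1)
  →1  (λ.λ.λ.λ.1) (λ.0 (λ.1)) (λ.λ.1)
  →2  (λ.λ.λ.1) (λ.λ.1)
  →3  λ.λ.1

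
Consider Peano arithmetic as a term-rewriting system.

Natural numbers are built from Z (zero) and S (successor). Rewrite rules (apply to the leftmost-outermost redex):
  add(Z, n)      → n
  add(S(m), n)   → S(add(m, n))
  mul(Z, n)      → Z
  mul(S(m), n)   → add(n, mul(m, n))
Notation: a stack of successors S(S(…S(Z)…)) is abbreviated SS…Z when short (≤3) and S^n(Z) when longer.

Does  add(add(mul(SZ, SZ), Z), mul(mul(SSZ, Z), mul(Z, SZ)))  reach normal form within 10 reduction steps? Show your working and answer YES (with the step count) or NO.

  start: add(add(mul(SZ, SZ), Z), mul(mul(SSZ, Z), mul(Z, SZ)))
  step 1: add(add(add(SZ, mul(Z, SZ)), Z), mul(mul(SSZ, Z), mul(Z, SZ)))
  step 2: add(add(S(add(Z, mul(Z, SZ))), Z), mul(mul(SSZ, Z), mul(Z, SZ)))
  step 3: add(S(add(add(Z, mul(Z, SZ)), Z)), mul(mul(SSZ, Z), mul(Z, SZ)))
  step 4: S(add(add(add(Z, mul(Z, SZ)), Z), mul(mul(SSZ, Z), mul(Z, SZ))))
  step 5: S(add(add(mul(Z, SZ), Z), mul(mul(SSZ, Z), mul(Z, SZ))))
  step 6: S(add(add(Z, Z), mul(mul(SSZ, Z), mul(Z, SZ))))
  step 7: S(add(Z, mul(mul(SSZ, Z), mul(Z, SZ))))
  step 8: S(mul(mul(SSZ, Z), mul(Z, SZ)))
  step 9: S(mul(add(Z, mul(SZ, Z)), mul(Z, SZ)))
  step 10: S(mul(mul(SZ, Z), mul(Z, SZ)))

Answer: NO — after 10 steps the term is S(mul(mul(SZ, Z), mul(Z, SZ))), not yet normal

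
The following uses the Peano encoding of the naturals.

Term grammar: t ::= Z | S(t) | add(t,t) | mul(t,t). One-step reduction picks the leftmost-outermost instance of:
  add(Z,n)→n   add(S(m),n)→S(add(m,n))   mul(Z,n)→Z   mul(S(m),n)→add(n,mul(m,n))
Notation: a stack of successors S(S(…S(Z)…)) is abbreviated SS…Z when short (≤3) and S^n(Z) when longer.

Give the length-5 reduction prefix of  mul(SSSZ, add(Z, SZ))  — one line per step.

  start: mul(SSSZ, add(Z, SZ))
  →1  add(add(Z, SZ), mul(SSZ, add(Z, SZ)))
  →2  add(SZ, mul(SSZ, add(Z, SZ)))
  →3  S(add(Z, mul(SSZ, add(Z, SZ))))
  →4  S(mul(SSZ, add(Z, SZ)))
  →5  S(add(add(Z, SZ), mul(SZ, add(Z, SZ))))

Answer: after 5 steps: S(add(add(Z, SZ), mul(SZ, add(Z, SZ))))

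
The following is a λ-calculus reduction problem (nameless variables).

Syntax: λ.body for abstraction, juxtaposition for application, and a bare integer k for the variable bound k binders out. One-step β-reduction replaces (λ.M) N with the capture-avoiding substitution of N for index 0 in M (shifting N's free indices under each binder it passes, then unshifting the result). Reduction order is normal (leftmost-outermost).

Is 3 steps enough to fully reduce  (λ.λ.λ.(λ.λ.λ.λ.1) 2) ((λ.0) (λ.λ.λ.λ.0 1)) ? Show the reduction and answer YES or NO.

Answer: YES — reaches normal form λ.λ.λ.λ.λ.1 in 2 ≤ 3 steps

Derivation:
  start: (λ.λ.λ.(λ.λ.λ.λ.1) 2) ((λ.0) (λ.λ.λ.λ.0 1))
  →1  λ.λ.(λ.λ.λ.λ.1) ((λ.0) (λ.λ.λ.λ.0 1))
  →2  λ.λ.λ.λ.λ.1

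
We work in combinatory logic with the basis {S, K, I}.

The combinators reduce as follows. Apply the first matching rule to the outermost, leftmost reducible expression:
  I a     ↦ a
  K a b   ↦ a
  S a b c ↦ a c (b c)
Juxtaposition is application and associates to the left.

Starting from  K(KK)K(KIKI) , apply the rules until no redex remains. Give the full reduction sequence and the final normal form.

Answer: normal form = K  (in 2 steps)

Reduction:
  start: K(KK)K(KIKI)
  step 1: KK(KIKI)
  step 2: K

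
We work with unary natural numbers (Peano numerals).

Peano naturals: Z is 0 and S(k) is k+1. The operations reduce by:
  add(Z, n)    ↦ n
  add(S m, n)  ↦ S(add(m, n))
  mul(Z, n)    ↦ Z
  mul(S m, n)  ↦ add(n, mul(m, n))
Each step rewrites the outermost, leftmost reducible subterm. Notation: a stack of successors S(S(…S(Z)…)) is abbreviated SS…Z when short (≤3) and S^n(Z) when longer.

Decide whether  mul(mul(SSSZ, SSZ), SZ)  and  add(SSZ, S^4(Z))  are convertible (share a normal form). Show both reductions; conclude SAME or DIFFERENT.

Term A:
  start: mul(mul(SSSZ, SSZ), SZ)
  [1] mul(add(SSZ, mul(SSZ, SSZ)), SZ)
  [2] mul(S(add(SZ, mul(SSZ, SSZ))), SZ)
  [3] add(SZ, mul(add(SZ, mul(SSZ, SSZ)), SZ))
  [4] S(add(Z, mul(add(SZ, mul(SSZ, SSZ)), SZ)))
  [5] S(mul(add(SZ, mul(SSZ, SSZ)), SZ))
  [6] S(mul(S(add(Z, mul(SSZ, SSZ))), SZ))
  [7] S(add(SZ, mul(add(Z, mul(SSZ, SSZ)), SZ)))
  [8] S(S(add(Z, mul(add(Z, mul(SSZ, SSZ)), SZ))))
  [9] S(S(mul(add(Z, mul(SSZ, SSZ)), SZ)))
  [10] S(S(mul(mul(SSZ, SSZ), SZ)))
  [11] S(S(mul(add(SSZ, mul(SZ, SSZ)), SZ)))
  [12] S(S(mul(S(add(SZ, mul(SZ, SSZ))), SZ)))
  [13] S(S(add(SZ, mul(add(SZ, mul(SZ, SSZ)), SZ))))
  [14] S(S(S(add(Z, mul(add(SZ, mul(SZ, SSZ)), SZ)))))
  [15] S(S(S(mul(add(SZ, mul(SZ, SSZ)), SZ))))
  [16] S(S(S(mul(S(add(Z, mul(SZ, SSZ))), SZ))))
  [17] S(S(S(add(SZ, mul(add(Z, mul(SZ, SSZ)), SZ)))))
  [18] S(S(S(S(add(Z, mul(add(Z, mul(SZ, SSZ)), SZ))))))
  [19] S(S(S(S(mul(add(Z, mul(SZ, SSZ)), SZ)))))
  [20] S(S(S(S(mul(mul(SZ, SSZ), SZ)))))
  [21] S(S(S(S(mul(add(SSZ, mul(Z, SSZ)), SZ)))))
  [22] S(S(S(S(mul(S(add(SZ, mul(Z, SSZ))), SZ)))))
  [23] S(S(S(S(add(SZ, mul(add(SZ, mul(Z, SSZ)), SZ))))))
  [24] S(S(S(S(S(add(Z, mul(add(SZ, mul(Z, SSZ)), SZ)))))))
  [25] S(S(S(S(S(mul(add(SZ, mul(Z, SSZ)), SZ))))))
  [26] S(S(S(S(S(mul(S(add(Z, mul(Z, SSZ))), SZ))))))
  [27] S(S(S(S(S(add(SZ, mul(add(Z, mul(Z, SSZ)), SZ)))))))
  [28] S(S(S(S(S(S(add(Z, mul(add(Z, mul(Z, SSZ)), SZ))))))))
  [29] S(S(S(S(S(S(mul(add(Z, mul(Z, SSZ)), SZ)))))))
  [30] S(S(S(S(S(S(mul(mul(Z, SSZ), SZ)))))))
  [31] S(S(S(S(S(S(mul(Z, SZ)))))))
  [32] S^6(Z)

Term B:
  start: add(SSZ, S^4(Z))
  [1] S(add(SZ, S^4(Z)))
  [2] S(S(add(Z, S^4(Z))))
  [3] S^6(Z)

Answer: SAME — A ⇓ S^6(Z), B ⇓ S^6(Z)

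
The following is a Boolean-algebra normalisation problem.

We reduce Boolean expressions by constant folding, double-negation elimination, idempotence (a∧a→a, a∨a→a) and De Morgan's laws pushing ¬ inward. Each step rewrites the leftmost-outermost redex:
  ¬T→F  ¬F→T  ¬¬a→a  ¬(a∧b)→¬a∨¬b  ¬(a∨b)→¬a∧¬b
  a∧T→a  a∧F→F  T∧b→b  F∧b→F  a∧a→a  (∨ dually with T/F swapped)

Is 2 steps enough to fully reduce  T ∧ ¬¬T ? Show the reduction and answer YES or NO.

  start: T ∧ ¬¬T
  [1] ¬¬T
  [2] T

Answer: YES — reaches normal form T in 2 ≤ 2 steps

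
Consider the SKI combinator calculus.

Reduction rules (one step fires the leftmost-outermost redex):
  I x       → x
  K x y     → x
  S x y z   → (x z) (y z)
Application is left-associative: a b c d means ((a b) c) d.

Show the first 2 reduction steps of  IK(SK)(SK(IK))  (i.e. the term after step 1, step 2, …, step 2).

  start: IK(SK)(SK(IK))
  step 1: K(SK)(SK(IK))
  step 2: SK

Answer: after 2 steps: SK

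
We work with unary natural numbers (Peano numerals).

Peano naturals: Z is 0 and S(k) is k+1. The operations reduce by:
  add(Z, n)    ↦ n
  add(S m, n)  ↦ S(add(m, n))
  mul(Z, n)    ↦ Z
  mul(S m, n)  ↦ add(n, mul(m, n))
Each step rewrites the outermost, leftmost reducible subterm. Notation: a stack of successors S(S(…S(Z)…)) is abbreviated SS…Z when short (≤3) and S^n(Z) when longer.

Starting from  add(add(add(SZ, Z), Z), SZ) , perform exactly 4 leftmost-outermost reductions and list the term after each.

Answer: after 4 steps: S(add(add(Z, Z), SZ))

Reduction:
  start: add(add(add(SZ, Z), Z), SZ)
  →1  add(add(S(add(Z, Z)), Z), SZ)
  →2  add(S(add(add(Z, Z), Z)), SZ)
  →3  S(add(add(add(Z, Z), Z), SZ))
  →4  S(add(add(Z, Z), SZ))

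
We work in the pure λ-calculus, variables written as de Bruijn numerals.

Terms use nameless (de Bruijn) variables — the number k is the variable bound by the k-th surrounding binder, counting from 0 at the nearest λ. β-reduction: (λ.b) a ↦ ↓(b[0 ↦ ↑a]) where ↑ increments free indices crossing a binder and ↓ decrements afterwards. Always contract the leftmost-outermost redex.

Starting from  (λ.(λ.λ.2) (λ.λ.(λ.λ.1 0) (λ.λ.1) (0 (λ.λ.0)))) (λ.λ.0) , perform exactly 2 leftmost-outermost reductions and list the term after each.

  start: (λ.(λ.λ.2) (λ.λ.(λ.λ.1 0) (λ.λ.1) (0 (λ.λ.0)))) (λ.λ.0)
  →1  (λ.λ.λ.λ.0) (λ.λ.(λ.λ.1 0) (λ.λ.1) (0 (λ.λ.0)))
  →2  λ.λ.λ.0

Answer: after 2 steps: λ.λ.λ.0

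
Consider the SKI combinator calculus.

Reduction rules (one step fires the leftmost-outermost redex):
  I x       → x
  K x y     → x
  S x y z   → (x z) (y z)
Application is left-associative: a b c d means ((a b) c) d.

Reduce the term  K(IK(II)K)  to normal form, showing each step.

  start: K(IK(II)K)
  [1] K(K(II)K)
  [2] K(II)
  [3] KI

Answer: normal form = KI  (in 3 steps)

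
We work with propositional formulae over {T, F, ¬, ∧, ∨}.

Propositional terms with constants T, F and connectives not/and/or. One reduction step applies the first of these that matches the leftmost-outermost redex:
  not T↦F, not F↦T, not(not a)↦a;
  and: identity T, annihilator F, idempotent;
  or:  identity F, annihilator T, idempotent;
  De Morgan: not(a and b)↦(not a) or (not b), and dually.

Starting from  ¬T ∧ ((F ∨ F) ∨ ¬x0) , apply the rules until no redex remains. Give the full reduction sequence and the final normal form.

  start: ¬T ∧ ((F ∨ F) ∨ ¬x0)
  step 1: F ∧ ((F ∨ F) ∨ ¬x0)
  step 2: F

Answer: normal form = F  (in 2 steps)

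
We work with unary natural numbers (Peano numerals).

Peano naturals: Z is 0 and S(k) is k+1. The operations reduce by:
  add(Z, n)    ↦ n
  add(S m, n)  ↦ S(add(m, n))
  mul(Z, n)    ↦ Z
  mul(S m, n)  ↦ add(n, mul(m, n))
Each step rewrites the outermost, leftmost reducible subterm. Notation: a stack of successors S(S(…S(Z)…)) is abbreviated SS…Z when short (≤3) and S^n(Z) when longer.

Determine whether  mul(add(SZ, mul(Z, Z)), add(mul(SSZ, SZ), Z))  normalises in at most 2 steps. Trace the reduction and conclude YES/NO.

  start: mul(add(SZ, mul(Z, Z)), add(mul(SSZ, SZ), Z))
  →1  mul(S(add(Z, mul(Z, Z))), add(mul(SSZ, SZ), Z))
  →2  add(add(mul(SSZ, SZ), Z), mul(add(Z, mul(Z, Z)), add(mul(SSZ, SZ), Z)))

Answer: NO — after 2 steps the term is add(add(mul(SSZ, SZ), Z), mul(add(Z, mul(Z, Z)), add(mul(SSZ, SZ), Z))), not yet normal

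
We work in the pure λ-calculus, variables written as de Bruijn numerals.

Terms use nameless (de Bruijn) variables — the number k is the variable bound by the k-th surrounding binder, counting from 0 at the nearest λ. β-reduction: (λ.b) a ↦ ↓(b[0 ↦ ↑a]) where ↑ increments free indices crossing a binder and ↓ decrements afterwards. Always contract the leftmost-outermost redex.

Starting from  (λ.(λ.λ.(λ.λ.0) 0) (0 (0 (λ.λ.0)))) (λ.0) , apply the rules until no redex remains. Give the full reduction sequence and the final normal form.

Answer: normal form = λ.λ.0  (in 3 steps)

Working:
  start: (λ.(λ.λ.(λ.λ.0) 0) (0 (0 (λ.λ.0)))) (λ.0)
  →1  (λ.λ.(λ.λ.0) 0) ((λ.0) ((λ.0) (λ.λ.0)))
  →2  λ.(λ.λ.0) 0
  →3  λ.λ.0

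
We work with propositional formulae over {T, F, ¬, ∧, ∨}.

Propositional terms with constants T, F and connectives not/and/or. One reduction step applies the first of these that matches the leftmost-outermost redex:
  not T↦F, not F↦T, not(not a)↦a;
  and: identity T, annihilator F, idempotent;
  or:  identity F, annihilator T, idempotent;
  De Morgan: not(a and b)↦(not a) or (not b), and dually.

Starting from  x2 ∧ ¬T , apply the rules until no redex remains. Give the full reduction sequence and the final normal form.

Answer: normal form = F  (in 2 steps)

Derivation:
  start: x2 ∧ ¬T
  step 1: x2 ∧ F
  step 2: F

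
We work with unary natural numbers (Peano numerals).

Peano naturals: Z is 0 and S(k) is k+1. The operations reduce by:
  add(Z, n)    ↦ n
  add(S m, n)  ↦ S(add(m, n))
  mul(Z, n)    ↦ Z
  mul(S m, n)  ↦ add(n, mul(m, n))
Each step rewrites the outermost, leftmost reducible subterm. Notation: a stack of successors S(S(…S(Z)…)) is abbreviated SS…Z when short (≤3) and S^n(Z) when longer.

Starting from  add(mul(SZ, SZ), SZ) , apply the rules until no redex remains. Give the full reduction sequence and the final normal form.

  start: add(mul(SZ, SZ), SZ)
  [1] add(add(SZ, mul(Z, SZ)), SZ)
  [2] add(S(add(Z, mul(Z, SZ))), SZ)
  [3] S(add(add(Z, mul(Z, SZ)), SZ))
  [4] S(add(mul(Z, SZ), SZ))
  [5] S(add(Z, SZ))
  [6] SSZ

Answer: normal form = SSZ  (in 6 steps)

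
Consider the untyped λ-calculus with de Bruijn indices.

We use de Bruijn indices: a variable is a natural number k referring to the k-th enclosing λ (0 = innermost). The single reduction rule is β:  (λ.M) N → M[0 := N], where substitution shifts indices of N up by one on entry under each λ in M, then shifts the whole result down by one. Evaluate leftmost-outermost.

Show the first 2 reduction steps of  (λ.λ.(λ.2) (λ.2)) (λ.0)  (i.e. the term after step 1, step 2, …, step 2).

Answer: after 2 steps: λ.λ.0

Reduction:
  start: (λ.λ.(λ.2) (λ.2)) (λ.0)
  step 1: λ.(λ.λ.0) (λ.λ.0)
  step 2: λ.λ.0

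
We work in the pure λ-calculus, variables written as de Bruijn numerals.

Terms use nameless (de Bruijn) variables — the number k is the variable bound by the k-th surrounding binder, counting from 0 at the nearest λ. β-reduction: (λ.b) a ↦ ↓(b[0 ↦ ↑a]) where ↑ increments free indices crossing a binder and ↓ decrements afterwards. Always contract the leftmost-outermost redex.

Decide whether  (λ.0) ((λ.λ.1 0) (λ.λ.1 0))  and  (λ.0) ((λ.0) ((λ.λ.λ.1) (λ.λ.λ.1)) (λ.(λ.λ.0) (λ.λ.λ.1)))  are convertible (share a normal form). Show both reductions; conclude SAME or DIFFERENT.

Term A:
  start: (λ.0) ((λ.λ.1 0) (λ.λ.1 0))
  [1] (λ.λ.1 0) (λ.λ.1 0)
  [2] λ.(λ.λ.1 0) 0
  [3] λ.λ.1 0

Term B:
  start: (λ.0) ((λ.0) ((λ.λ.λ.1) (λ.λ.λ.1)) (λ.(λ.λ.0) (λ.λ.λ.1)))
  [1] (λ.0) ((λ.λ.λ.1) (λ.λ.λ.1)) (λ.(λ.λ.0) (λ.λ.λ.1))
  [2] (λ.λ.λ.1) (λ.λ.λ.1) (λ.(λ.λ.0) (λ.λ.λ.1))
  [3] (λ.λ.1) (λ.(λ.λ.0) (λ.λ.λ.1))
  [4] λ.λ.(λ.λ.0) (λ.λ.λ.1)
  [5] λ.λ.λ.0

Answer: DIFFERENT — A ⇓ λ.λ.1 0, B ⇓ λ.λ.λ.0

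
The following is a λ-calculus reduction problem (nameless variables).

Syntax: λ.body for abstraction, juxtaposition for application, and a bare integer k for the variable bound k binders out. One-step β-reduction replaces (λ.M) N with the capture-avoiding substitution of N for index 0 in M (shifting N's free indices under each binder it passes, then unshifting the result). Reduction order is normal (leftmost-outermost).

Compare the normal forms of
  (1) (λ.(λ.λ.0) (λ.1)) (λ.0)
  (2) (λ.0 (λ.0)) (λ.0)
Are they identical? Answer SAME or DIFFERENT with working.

Term A:
  start: (λ.(λ.λ.0) (λ.1)) (λ.0)
  →1  (λ.λ.0) (λ.λ.0)
  →2  λ.0

Term B:
  start: (λ.0 (λ.0)) (λ.0)
  →1  (λ.0) (λ.0)
  →2  λ.0

Answer: SAME — A ⇓ λ.0, B ⇓ λ.0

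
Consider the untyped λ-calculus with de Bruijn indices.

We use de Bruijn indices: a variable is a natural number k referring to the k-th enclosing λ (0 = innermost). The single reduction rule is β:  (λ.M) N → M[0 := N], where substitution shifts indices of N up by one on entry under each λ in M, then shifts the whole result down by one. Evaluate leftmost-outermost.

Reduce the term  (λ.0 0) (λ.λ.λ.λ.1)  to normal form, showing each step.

  start: (λ.0 0) (λ.λ.λ.λ.1)
  [1] (λ.λ.λ.λ.1) (λ.λ.λ.λ.1)
  [2] λ.λ.λ.1

Answer: normal form = λ.λ.λ.1  (in 2 steps)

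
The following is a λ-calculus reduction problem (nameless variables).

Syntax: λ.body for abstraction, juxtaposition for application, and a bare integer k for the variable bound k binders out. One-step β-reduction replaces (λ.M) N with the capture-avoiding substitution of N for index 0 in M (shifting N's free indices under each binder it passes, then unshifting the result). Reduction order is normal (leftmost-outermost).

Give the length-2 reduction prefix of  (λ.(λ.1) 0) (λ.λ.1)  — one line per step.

Answer: after 2 steps: λ.λ.1

Reduction:
  start: (λ.(λ.1) 0) (λ.λ.1)
  step 1: (λ.λ.λ.1) (λ.λ.1)
  step 2: λ.λ.1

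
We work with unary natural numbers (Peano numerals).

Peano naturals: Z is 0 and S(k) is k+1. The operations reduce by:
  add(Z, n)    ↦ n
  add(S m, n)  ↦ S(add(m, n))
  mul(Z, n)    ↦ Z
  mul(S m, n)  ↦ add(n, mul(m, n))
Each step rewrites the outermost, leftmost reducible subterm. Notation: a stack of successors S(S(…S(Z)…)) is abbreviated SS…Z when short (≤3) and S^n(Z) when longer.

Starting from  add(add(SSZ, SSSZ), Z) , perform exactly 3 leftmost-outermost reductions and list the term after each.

Answer: after 3 steps: S(add(S(add(Z, SSSZ)), Z))

Reduction:
  start: add(add(SSZ, SSSZ), Z)
  →1  add(S(add(SZ, SSSZ)), Z)
  →2  S(add(add(SZ, SSSZ), Z))
  →3  S(add(S(add(Z, SSSZ)), Z))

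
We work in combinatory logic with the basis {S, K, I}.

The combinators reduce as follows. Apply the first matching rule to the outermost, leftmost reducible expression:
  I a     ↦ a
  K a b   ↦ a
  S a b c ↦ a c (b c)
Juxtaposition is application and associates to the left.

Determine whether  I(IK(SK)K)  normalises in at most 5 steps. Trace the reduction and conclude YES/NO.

  start: I(IK(SK)K)
  step 1: IK(SK)K
  step 2: K(SK)K
  step 3: SK

Answer: YES — reaches normal form SK in 3 ≤ 5 steps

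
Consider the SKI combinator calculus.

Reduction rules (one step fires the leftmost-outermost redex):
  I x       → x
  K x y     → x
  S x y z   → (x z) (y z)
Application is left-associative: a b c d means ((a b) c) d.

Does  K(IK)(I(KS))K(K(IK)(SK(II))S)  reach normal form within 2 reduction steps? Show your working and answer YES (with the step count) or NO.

Answer: NO — after 2 steps the term is KK(K(IK)(SK(II))S), not yet normal

Derivation:
  start: K(IK)(I(KS))K(K(IK)(SK(II))S)
  [1] IKK(K(IK)(SK(II))S)
  [2] KK(K(IK)(SK(II))S)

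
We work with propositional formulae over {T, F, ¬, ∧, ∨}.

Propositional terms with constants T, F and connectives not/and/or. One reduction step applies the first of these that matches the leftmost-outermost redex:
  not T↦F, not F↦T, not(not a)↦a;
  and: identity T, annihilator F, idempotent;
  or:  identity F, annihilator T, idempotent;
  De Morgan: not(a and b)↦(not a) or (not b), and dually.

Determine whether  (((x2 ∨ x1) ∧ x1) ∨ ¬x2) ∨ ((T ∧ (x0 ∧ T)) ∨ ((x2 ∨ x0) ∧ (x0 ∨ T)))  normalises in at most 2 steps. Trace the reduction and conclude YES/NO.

  start: (((x2 ∨ x1) ∧ x1) ∨ ¬x2) ∨ ((T ∧ (x0 ∧ T)) ∨ ((x2 ∨ x0) ∧ (x0 ∨ T)))
  step 1: (((x2 ∨ x1) ∧ x1) ∨ ¬x2) ∨ ((x0 ∧ T) ∨ ((x2 ∨ x0) ∧ (x0 ∨ T)))
  step 2: (((x2 ∨ x1) ∧ x1) ∨ ¬x2) ∨ (x0 ∨ ((x2 ∨ x0) ∧ (x0 ∨ T)))

Answer: NO — after 2 steps the term is (((x2 ∨ x1) ∧ x1) ∨ ¬x2) ∨ (x0 ∨ ((x2 ∨ x0) ∧ (x0 ∨ T))), not yet normal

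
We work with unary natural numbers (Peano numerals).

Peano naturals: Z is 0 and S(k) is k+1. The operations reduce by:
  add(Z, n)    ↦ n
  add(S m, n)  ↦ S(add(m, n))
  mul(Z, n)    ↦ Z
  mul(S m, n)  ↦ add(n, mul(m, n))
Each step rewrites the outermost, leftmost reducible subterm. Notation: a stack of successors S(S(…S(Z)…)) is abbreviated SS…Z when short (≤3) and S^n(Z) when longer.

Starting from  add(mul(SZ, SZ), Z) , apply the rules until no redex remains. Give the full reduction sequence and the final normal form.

Answer: normal form = SZ  (in 6 steps)

Reduction:
  start: add(mul(SZ, SZ), Z)
  →1  add(add(SZ, mul(Z, SZ)), Z)
  →2  add(S(add(Z, mul(Z, SZ))), Z)
  →3  S(add(add(Z, mul(Z, SZ)), Z))
  →4  S(add(mul(Z, SZ), Z))
  →5  S(add(Z, Z))
  →6  SZ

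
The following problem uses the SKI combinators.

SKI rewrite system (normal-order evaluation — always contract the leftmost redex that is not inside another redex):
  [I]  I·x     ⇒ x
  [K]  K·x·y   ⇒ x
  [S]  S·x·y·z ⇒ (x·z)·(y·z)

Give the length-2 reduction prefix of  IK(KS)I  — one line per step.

Answer: after 2 steps: KS

Reduction:
  start: IK(KS)I
  step 1: K(KS)I
  step 2: KS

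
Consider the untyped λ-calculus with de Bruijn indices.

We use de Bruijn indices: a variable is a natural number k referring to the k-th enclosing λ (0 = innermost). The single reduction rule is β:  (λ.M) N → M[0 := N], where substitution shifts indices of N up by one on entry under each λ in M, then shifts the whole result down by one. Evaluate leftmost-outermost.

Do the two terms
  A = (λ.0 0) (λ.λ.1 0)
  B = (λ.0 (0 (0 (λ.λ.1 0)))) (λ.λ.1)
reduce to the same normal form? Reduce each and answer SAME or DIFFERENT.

Answer: DIFFERENT — A ⇓ λ.λ.1 0, B ⇓ λ.λ.λ.λ.λ.1 0

Reduction:
Term A:
  start: (λ.0 0) (λ.λ.1 0)
  →1  (λ.λ.1 0) (λ.λ.1 0)
  →2  λ.(λ.λ.1 0) 0
  →3  λ.λ.1 0

Term B:
  start: (λ.0 (0 (0 (λ.λ.1 0)))) (λ.λ.1)
  →1  (λ.λ.1) ((λ.λ.1) ((λ.λ.1) (λ.λ.1 0)))
  →2  λ.(λ.λ.1) ((λ.λ.1) (λ.λ.1 0))
  →3  λ.λ.(λ.λ.1) (λ.λ.1 0)
  →4  λ.λ.λ.λ.λ.1 0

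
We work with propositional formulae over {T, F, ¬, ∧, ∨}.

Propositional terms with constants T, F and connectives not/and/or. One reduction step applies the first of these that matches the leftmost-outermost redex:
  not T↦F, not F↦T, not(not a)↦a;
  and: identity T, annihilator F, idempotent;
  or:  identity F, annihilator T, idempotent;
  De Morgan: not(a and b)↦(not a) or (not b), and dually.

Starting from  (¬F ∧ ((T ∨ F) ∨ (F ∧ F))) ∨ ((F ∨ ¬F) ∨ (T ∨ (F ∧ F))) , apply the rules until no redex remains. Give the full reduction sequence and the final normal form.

  start: (¬F ∧ ((T ∨ F) ∨ (F ∧ F))) ∨ ((F ∨ ¬F) ∨ (T ∨ (F ∧ F)))
  →1  (T ∧ ((T ∨ F) ∨ (F ∧ F))) ∨ ((F ∨ ¬F) ∨ (T ∨ (F ∧ F)))
  →2  ((T ∨ F) ∨ (F ∧ F)) ∨ ((F ∨ ¬F) ∨ (T ∨ (F ∧ F)))
  →3  (T ∨ (F ∧ F)) ∨ ((F ∨ ¬F) ∨ (T ∨ (F ∧ F)))
  →4  T ∨ ((F ∨ ¬F) ∨ (T ∨ (F ∧ F)))
  →5  T

Answer: normal form = T  (in 5 steps)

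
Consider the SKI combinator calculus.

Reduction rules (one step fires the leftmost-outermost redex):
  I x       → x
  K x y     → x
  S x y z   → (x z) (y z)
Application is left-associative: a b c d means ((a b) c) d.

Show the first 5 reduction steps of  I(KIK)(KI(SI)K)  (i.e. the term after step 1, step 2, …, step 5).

Answer: after 5 steps: K

Reduction:
  start: I(KIK)(KI(SI)K)
  step 1: KIK(KI(SI)K)
  step 2: I(KI(SI)K)
  step 3: KI(SI)K
  step 4: IK
  step 5: K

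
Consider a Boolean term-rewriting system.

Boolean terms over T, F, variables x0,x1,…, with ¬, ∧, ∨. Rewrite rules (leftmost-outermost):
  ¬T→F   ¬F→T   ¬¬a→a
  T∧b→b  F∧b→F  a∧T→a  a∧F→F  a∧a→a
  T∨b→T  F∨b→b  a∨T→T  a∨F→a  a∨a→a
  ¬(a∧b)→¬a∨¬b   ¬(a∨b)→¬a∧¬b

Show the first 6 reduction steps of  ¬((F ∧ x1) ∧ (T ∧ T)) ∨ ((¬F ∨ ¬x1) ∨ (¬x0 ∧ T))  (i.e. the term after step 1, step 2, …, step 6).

  start: ¬((F ∧ x1) ∧ (T ∧ T)) ∨ ((¬F ∨ ¬x1) ∨ (¬x0 ∧ T))
  [1] (¬(F ∧ x1) ∨ ¬(T ∧ T)) ∨ ((¬F ∨ ¬x1) ∨ (¬x0 ∧ T))
  [2] ((¬F ∨ ¬x1) ∨ ¬(T ∧ T)) ∨ ((¬F ∨ ¬x1) ∨ (¬x0 ∧ T))
  [3] ((T ∨ ¬x1) ∨ ¬(T ∧ T)) ∨ ((¬F ∨ ¬x1) ∨ (¬x0 ∧ T))
  [4] (T ∨ ¬(T ∧ T)) ∨ ((¬F ∨ ¬x1) ∨ (¬x0 ∧ T))
  [5] T ∨ ((¬F ∨ ¬x1) ∨ (¬x0 ∧ T))
  [6] T

Answer: after 6 steps: T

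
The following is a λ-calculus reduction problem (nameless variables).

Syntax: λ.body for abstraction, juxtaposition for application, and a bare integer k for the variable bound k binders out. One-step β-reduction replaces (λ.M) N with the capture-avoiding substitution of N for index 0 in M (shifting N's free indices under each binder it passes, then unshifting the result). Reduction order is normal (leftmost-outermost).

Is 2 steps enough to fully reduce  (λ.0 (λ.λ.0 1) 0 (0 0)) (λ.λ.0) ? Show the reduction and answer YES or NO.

Answer: NO — after 2 steps the term is (λ.0) (λ.λ.0) ((λ.λ.0) (λ.λ.0)), not yet normal

Derivation:
  start: (λ.0 (λ.λ.0 1) 0 (0 0)) (λ.λ.0)
  →1  (λ.λ.0) (λ.λ.0 1) (λ.λ.0) ((λ.λ.0) (λ.λ.0))
  →2  (λ.0) (λ.λ.0) ((λ.λ.0) (λ.λ.0))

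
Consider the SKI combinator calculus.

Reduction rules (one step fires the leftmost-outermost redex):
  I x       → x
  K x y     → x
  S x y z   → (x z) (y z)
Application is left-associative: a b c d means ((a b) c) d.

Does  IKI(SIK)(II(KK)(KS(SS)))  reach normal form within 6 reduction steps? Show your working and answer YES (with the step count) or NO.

  start: IKI(SIK)(II(KK)(KS(SS)))
  [1] KI(SIK)(II(KK)(KS(SS)))
  [2] I(II(KK)(KS(SS)))
  [3] II(KK)(KS(SS))
  [4] I(KK)(KS(SS))
  [5] KK(KS(SS))
  [6] K

Answer: YES — reaches normal form K in 6 ≤ 6 steps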